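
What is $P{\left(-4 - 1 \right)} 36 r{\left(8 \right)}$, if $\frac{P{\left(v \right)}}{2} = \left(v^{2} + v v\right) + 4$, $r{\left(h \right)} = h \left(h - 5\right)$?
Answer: $93312$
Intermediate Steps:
$r{\left(h \right)} = h \left(-5 + h\right)$
$P{\left(v \right)} = 8 + 4 v^{2}$ ($P{\left(v \right)} = 2 \left(\left(v^{2} + v v\right) + 4\right) = 2 \left(\left(v^{2} + v^{2}\right) + 4\right) = 2 \left(2 v^{2} + 4\right) = 2 \left(4 + 2 v^{2}\right) = 8 + 4 v^{2}$)
$P{\left(-4 - 1 \right)} 36 r{\left(8 \right)} = \left(8 + 4 \left(-4 - 1\right)^{2}\right) 36 \cdot 8 \left(-5 + 8\right) = \left(8 + 4 \left(-4 - 1\right)^{2}\right) 36 \cdot 8 \cdot 3 = \left(8 + 4 \left(-5\right)^{2}\right) 36 \cdot 24 = \left(8 + 4 \cdot 25\right) 36 \cdot 24 = \left(8 + 100\right) 36 \cdot 24 = 108 \cdot 36 \cdot 24 = 3888 \cdot 24 = 93312$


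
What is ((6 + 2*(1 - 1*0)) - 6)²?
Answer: 4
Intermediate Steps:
((6 + 2*(1 - 1*0)) - 6)² = ((6 + 2*(1 + 0)) - 6)² = ((6 + 2*1) - 6)² = ((6 + 2) - 6)² = (8 - 6)² = 2² = 4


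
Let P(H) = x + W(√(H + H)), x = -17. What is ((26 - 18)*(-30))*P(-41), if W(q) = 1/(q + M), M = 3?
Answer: 370560/91 + 240*I*√82/91 ≈ 4072.1 + 23.882*I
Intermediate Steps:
W(q) = 1/(3 + q) (W(q) = 1/(q + 3) = 1/(3 + q))
P(H) = -17 + 1/(3 + √2*√H) (P(H) = -17 + 1/(3 + √(H + H)) = -17 + 1/(3 + √(2*H)) = -17 + 1/(3 + √2*√H))
((26 - 18)*(-30))*P(-41) = ((26 - 18)*(-30))*(-17 + 1/(3 + √2*√(-41))) = (8*(-30))*(-17 + 1/(3 + √2*(I*√41))) = -240*(-17 + 1/(3 + I*√82)) = 4080 - 240/(3 + I*√82)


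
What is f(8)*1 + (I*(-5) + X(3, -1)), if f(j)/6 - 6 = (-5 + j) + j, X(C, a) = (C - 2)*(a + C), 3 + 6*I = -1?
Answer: 322/3 ≈ 107.33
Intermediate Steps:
I = -⅔ (I = -½ + (⅙)*(-1) = -½ - ⅙ = -⅔ ≈ -0.66667)
X(C, a) = (-2 + C)*(C + a)
f(j) = 6 + 12*j (f(j) = 36 + 6*((-5 + j) + j) = 36 + 6*(-5 + 2*j) = 36 + (-30 + 12*j) = 6 + 12*j)
f(8)*1 + (I*(-5) + X(3, -1)) = (6 + 12*8)*1 + (-⅔*(-5) + (3² - 2*3 - 2*(-1) + 3*(-1))) = (6 + 96)*1 + (10/3 + (9 - 6 + 2 - 3)) = 102*1 + (10/3 + 2) = 102 + 16/3 = 322/3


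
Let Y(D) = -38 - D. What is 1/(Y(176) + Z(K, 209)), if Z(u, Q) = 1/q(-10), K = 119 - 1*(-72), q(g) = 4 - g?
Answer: -14/2995 ≈ -0.0046745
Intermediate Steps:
K = 191 (K = 119 + 72 = 191)
Z(u, Q) = 1/14 (Z(u, Q) = 1/(4 - 1*(-10)) = 1/(4 + 10) = 1/14)
1/(Y(176) + Z(K, 209)) = 1/((-38 - 1*176) + 1/14) = 1/((-38 - 176) + 1/14) = 1/(-214 + 1/14) = 1/(-2995/14) = -14/2995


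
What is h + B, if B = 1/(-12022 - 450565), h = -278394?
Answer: -128781445279/462587 ≈ -2.7839e+5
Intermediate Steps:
B = -1/462587 (B = 1/(-462587) = -1/462587 ≈ -2.1618e-6)
h + B = -278394 - 1/462587 = -128781445279/462587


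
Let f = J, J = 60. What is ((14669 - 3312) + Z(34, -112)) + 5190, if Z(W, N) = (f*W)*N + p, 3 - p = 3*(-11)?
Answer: -211897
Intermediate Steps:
p = 36 (p = 3 - 3*(-11) = 3 - 1*(-33) = 3 + 33 = 36)
f = 60
Z(W, N) = 36 + 60*N*W (Z(W, N) = (60*W)*N + 36 = 60*N*W + 36 = 36 + 60*N*W)
((14669 - 3312) + Z(34, -112)) + 5190 = ((14669 - 3312) + (36 + 60*(-112)*34)) + 5190 = (11357 + (36 - 228480)) + 5190 = (11357 - 228444) + 5190 = -217087 + 5190 = -211897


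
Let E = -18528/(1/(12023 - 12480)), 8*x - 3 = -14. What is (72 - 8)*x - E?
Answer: -8467384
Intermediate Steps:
x = -11/8 (x = 3/8 + (⅛)*(-14) = 3/8 - 7/4 = -11/8 ≈ -1.3750)
E = 8467296 (E = -18528/(1/(-457)) = -18528/(-1/457) = -18528*(-457) = 8467296)
(72 - 8)*x - E = (72 - 8)*(-11/8) - 1*8467296 = 64*(-11/8) - 8467296 = -88 - 8467296 = -8467384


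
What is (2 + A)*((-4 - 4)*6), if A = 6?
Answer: -384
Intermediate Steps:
(2 + A)*((-4 - 4)*6) = (2 + 6)*((-4 - 4)*6) = 8*(-8*6) = 8*(-48) = -384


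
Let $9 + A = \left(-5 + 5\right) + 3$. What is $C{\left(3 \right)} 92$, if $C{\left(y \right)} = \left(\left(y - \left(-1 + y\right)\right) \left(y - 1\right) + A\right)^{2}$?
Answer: $1472$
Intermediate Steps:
$A = -6$ ($A = -9 + \left(\left(-5 + 5\right) + 3\right) = -9 + \left(0 + 3\right) = -9 + 3 = -6$)
$C{\left(y \right)} = \left(-7 + y\right)^{2}$ ($C{\left(y \right)} = \left(\left(y - \left(-1 + y\right)\right) \left(y - 1\right) - 6\right)^{2} = \left(1 \left(-1 + y\right) - 6\right)^{2} = \left(\left(-1 + y\right) - 6\right)^{2} = \left(-7 + y\right)^{2}$)
$C{\left(3 \right)} 92 = \left(-7 + 3\right)^{2} \cdot 92 = \left(-4\right)^{2} \cdot 92 = 16 \cdot 92 = 1472$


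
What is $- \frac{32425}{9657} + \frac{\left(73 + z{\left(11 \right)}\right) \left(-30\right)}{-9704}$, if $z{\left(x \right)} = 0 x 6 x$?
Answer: $- \frac{146751685}{46855764} \approx -3.132$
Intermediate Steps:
$z{\left(x \right)} = 0$ ($z{\left(x \right)} = 0 \cdot 6 x x = 0 x = 0$)
$- \frac{32425}{9657} + \frac{\left(73 + z{\left(11 \right)}\right) \left(-30\right)}{-9704} = - \frac{32425}{9657} + \frac{\left(73 + 0\right) \left(-30\right)}{-9704} = \left(-32425\right) \frac{1}{9657} + 73 \left(-30\right) \left(- \frac{1}{9704}\right) = - \frac{32425}{9657} - - \frac{1095}{4852} = - \frac{32425}{9657} + \frac{1095}{4852} = - \frac{146751685}{46855764}$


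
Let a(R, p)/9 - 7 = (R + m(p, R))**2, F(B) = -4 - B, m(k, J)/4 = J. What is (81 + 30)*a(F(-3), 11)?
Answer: 31968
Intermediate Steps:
m(k, J) = 4*J
a(R, p) = 63 + 225*R**2 (a(R, p) = 63 + 9*(R + 4*R)**2 = 63 + 9*(5*R)**2 = 63 + 9*(25*R**2) = 63 + 225*R**2)
(81 + 30)*a(F(-3), 11) = (81 + 30)*(63 + 225*(-4 - 1*(-3))**2) = 111*(63 + 225*(-4 + 3)**2) = 111*(63 + 225*(-1)**2) = 111*(63 + 225*1) = 111*(63 + 225) = 111*288 = 31968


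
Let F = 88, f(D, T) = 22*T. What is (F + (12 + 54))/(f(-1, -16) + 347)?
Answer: -154/5 ≈ -30.800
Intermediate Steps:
(F + (12 + 54))/(f(-1, -16) + 347) = (88 + (12 + 54))/(22*(-16) + 347) = (88 + 66)/(-352 + 347) = 154/(-5) = 154*(-⅕) = -154/5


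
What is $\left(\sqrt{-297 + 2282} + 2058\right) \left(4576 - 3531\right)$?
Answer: $2150610 + 1045 \sqrt{1985} \approx 2.1972 \cdot 10^{6}$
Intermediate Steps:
$\left(\sqrt{-297 + 2282} + 2058\right) \left(4576 - 3531\right) = \left(\sqrt{1985} + 2058\right) 1045 = \left(2058 + \sqrt{1985}\right) 1045 = 2150610 + 1045 \sqrt{1985}$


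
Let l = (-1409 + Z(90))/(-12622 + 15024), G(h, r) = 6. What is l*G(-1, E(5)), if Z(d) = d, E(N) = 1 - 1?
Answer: -3957/1201 ≈ -3.2948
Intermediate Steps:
E(N) = 0
l = -1319/2402 (l = (-1409 + 90)/(-12622 + 15024) = -1319/2402 ≈ -0.54913)
l*G(-1, E(5)) = -1319/2402*6 = -3957/1201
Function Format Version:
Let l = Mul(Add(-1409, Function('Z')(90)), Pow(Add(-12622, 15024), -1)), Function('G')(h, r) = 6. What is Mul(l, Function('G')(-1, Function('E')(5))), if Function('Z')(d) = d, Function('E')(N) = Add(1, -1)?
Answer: Rational(-3957, 1201) ≈ -3.2948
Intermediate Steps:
Function('E')(N) = 0
l = Rational(-1319, 2402) (l = Mul(Add(-1409, 90), Pow(Add(-12622, 15024), -1)) = Mul(-1319, Pow(2402, -1)) = Mul(-1319, Rational(1, 2402)) = Rational(-1319, 2402) ≈ -0.54913)
Mul(l, Function('G')(-1, Function('E')(5))) = Mul(Rational(-1319, 2402), 6) = Rational(-3957, 1201)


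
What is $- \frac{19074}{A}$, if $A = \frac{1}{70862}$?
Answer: $-1351621788$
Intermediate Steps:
$A = \frac{1}{70862} \approx 1.4112 \cdot 10^{-5}$
$- \frac{19074}{A} = - 19074 \frac{1}{\frac{1}{70862}} = \left(-19074\right) 70862 = -1351621788$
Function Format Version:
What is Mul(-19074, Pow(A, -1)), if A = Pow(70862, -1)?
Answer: -1351621788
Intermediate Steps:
A = Rational(1, 70862) ≈ 1.4112e-5
Mul(-19074, Pow(A, -1)) = Mul(-19074, Pow(Rational(1, 70862), -1)) = Mul(-19074, 70862) = -1351621788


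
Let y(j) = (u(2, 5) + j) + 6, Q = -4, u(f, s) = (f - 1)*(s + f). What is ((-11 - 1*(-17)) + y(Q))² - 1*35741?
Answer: -35516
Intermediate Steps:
u(f, s) = (-1 + f)*(f + s)
y(j) = 13 + j (y(j) = ((2² - 1*2 - 1*5 + 2*5) + j) + 6 = ((4 - 2 - 5 + 10) + j) + 6 = (7 + j) + 6 = 13 + j)
((-11 - 1*(-17)) + y(Q))² - 1*35741 = ((-11 - 1*(-17)) + (13 - 4))² - 1*35741 = ((-11 + 17) + 9)² - 35741 = (6 + 9)² - 35741 = 15² - 35741 = 225 - 35741 = -35516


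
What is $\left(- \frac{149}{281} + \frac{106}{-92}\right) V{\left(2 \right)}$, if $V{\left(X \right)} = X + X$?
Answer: $- \frac{43494}{6463} \approx -6.7297$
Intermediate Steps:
$V{\left(X \right)} = 2 X$
$\left(- \frac{149}{281} + \frac{106}{-92}\right) V{\left(2 \right)} = \left(- \frac{149}{281} + \frac{106}{-92}\right) 2 \cdot 2 = \left(\left(-149\right) \frac{1}{281} + 106 \left(- \frac{1}{92}\right)\right) 4 = \left(- \frac{149}{281} - \frac{53}{46}\right) 4 = \left(- \frac{21747}{12926}\right) 4 = - \frac{43494}{6463}$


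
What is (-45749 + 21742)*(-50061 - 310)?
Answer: 1209256597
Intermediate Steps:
(-45749 + 21742)*(-50061 - 310) = -24007*(-50371) = 1209256597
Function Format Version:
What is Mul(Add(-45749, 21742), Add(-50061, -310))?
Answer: 1209256597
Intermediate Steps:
Mul(Add(-45749, 21742), Add(-50061, -310)) = Mul(-24007, -50371) = 1209256597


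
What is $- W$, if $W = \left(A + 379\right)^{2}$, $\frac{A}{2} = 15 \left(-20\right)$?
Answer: $-48841$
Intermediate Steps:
$A = -600$ ($A = 2 \cdot 15 \left(-20\right) = 2 \left(-300\right) = -600$)
$W = 48841$ ($W = \left(-600 + 379\right)^{2} = \left(-221\right)^{2} = 48841$)
$- W = \left(-1\right) 48841 = -48841$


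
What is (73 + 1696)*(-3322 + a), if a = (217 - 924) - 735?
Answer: -8427516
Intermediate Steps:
a = -1442 (a = -707 - 735 = -1442)
(73 + 1696)*(-3322 + a) = (73 + 1696)*(-3322 - 1442) = 1769*(-4764) = -8427516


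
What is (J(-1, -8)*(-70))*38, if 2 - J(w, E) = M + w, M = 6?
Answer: 7980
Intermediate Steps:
J(w, E) = -4 - w (J(w, E) = 2 - (6 + w) = 2 + (-6 - w) = -4 - w)
(J(-1, -8)*(-70))*38 = ((-4 - 1*(-1))*(-70))*38 = ((-4 + 1)*(-70))*38 = -3*(-70)*38 = 210*38 = 7980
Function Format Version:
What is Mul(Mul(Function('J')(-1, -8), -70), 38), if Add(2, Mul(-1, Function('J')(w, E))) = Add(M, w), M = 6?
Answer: 7980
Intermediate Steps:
Function('J')(w, E) = Add(-4, Mul(-1, w)) (Function('J')(w, E) = Add(2, Mul(-1, Add(6, w))) = Add(2, Add(-6, Mul(-1, w))) = Add(-4, Mul(-1, w)))
Mul(Mul(Function('J')(-1, -8), -70), 38) = Mul(Mul(Add(-4, Mul(-1, -1)), -70), 38) = Mul(Mul(Add(-4, 1), -70), 38) = Mul(Mul(-3, -70), 38) = Mul(210, 38) = 7980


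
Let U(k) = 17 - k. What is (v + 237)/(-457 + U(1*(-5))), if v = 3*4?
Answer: -83/145 ≈ -0.57241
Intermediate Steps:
v = 12
(v + 237)/(-457 + U(1*(-5))) = (12 + 237)/(-457 + (17 - (-5))) = 249/(-457 + (17 - 1*(-5))) = 249/(-457 + (17 + 5)) = 249/(-457 + 22) = 249/(-435) = 249*(-1/435) = -83/145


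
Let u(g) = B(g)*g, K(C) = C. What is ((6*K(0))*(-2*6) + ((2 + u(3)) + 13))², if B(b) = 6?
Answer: 1089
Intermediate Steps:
u(g) = 6*g
((6*K(0))*(-2*6) + ((2 + u(3)) + 13))² = ((6*0)*(-2*6) + ((2 + 6*3) + 13))² = (0*(-12) + ((2 + 18) + 13))² = (0 + (20 + 13))² = (0 + 33)² = 33² = 1089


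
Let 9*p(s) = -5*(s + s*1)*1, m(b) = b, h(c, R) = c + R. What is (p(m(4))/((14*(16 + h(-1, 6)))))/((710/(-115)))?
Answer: 230/93933 ≈ 0.0024486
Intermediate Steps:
h(c, R) = R + c
p(s) = -10*s/9 (p(s) = (-5*(s + s*1)*1)/9 = (-5*(s + s)*1)/9 = (-10*s*1)/9 = (-10*s)/9 = -10*s/9)
(p(m(4))/((14*(16 + h(-1, 6)))))/((710/(-115))) = ((-10/9*4)/((14*(16 + (6 - 1)))))/((710/(-115))) = (-40*1/(14*(16 + 5))/9)/((710*(-1/115))) = (-40/(9*(14*21)))/(-142/23) = -40/9/294*(-23/142) = -40/9*1/294*(-23/142) = -20/1323*(-23/142) = 230/93933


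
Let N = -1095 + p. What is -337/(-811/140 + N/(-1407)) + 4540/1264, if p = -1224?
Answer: 1043020355/12285132 ≈ 84.901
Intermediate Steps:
N = -2319 (N = -1095 - 1224 = -2319)
-337/(-811/140 + N/(-1407)) + 4540/1264 = -337/(-811/140 - 2319/(-1407)) + 4540/1264 = -337/(-811*1/140 - 2319*(-1/1407)) + 4540*(1/1264) = -337/(-811/140 + 773/469) + 1135/316 = -337/(-38877/9380) + 1135/316 = -337*(-9380/38877) + 1135/316 = 3161060/38877 + 1135/316 = 1043020355/12285132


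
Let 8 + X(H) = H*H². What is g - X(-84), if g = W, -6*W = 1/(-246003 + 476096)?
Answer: 818273293295/1380558 ≈ 5.9271e+5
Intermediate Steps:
X(H) = -8 + H³ (X(H) = -8 + H*H² = -8 + H³)
W = -1/1380558 (W = -1/(6*(-246003 + 476096)) = -⅙/230093 = -⅙*1/230093 = -1/1380558 ≈ -7.2435e-7)
g = -1/1380558 ≈ -7.2435e-7
g - X(-84) = -1/1380558 - (-8 + (-84)³) = -1/1380558 - (-8 - 592704) = -1/1380558 - 1*(-592712) = -1/1380558 + 592712 = 818273293295/1380558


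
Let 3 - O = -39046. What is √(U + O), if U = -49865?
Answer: 104*I ≈ 104.0*I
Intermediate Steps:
O = 39049 (O = 3 - 1*(-39046) = 3 + 39046 = 39049)
√(U + O) = √(-49865 + 39049) = √(-10816) = 104*I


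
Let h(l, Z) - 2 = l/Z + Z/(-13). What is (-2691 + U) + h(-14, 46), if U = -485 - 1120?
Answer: -1285055/299 ≈ -4297.8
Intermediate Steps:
h(l, Z) = 2 - Z/13 + l/Z (h(l, Z) = 2 + (l/Z + Z/(-13)) = 2 + (l/Z + Z*(-1/13)) = 2 + (l/Z - Z/13) = 2 + (-Z/13 + l/Z) = 2 - Z/13 + l/Z)
U = -1605
(-2691 + U) + h(-14, 46) = (-2691 - 1605) + (2 - 1/13*46 - 14/46) = -4296 + (2 - 46/13 - 14*1/46) = -4296 + (2 - 46/13 - 7/23) = -4296 - 551/299 = -1285055/299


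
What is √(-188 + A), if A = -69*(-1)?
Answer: I*√119 ≈ 10.909*I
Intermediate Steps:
A = 69
√(-188 + A) = √(-188 + 69) = √(-119) = I*√119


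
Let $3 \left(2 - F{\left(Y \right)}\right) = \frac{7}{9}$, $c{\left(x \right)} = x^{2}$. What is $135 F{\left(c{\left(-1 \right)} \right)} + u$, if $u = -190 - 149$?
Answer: $-104$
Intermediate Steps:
$F{\left(Y \right)} = \frac{47}{27}$ ($F{\left(Y \right)} = 2 - \frac{7 \cdot \frac{1}{9}}{3} = 2 - \frac{7}{27} = \frac{47}{27}$)
$u = -339$
$135 F{\left(c{\left(-1 \right)} \right)} + u = 135 \cdot \frac{47}{27} - 339 = 235 - 339 = -104$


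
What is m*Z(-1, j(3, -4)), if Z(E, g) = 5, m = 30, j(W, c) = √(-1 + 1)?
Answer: 150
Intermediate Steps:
j(W, c) = 0 (j(W, c) = √0 = 0)
m*Z(-1, j(3, -4)) = 30*5 = 150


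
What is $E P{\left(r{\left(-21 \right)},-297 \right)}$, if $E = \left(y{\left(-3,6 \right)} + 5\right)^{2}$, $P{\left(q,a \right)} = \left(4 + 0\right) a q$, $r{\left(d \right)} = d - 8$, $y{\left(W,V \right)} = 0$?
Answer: $861300$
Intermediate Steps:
$r{\left(d \right)} = -8 + d$ ($r{\left(d \right)} = d - 8 = -8 + d$)
$P{\left(q,a \right)} = 4 a q$
$E = 25$ ($E = \left(0 + 5\right)^{2} = 5^{2} = 25$)
$E P{\left(r{\left(-21 \right)},-297 \right)} = 25 \cdot 4 \left(-297\right) \left(-8 - 21\right) = 25 \cdot 4 \left(-297\right) \left(-29\right) = 25 \cdot 34452 = 861300$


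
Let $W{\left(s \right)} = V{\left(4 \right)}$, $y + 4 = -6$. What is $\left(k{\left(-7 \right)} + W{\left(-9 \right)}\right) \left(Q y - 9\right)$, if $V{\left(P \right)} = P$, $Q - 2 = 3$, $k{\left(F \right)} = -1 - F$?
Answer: $-590$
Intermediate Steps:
$y = -10$ ($y = -4 - 6 = -10$)
$Q = 5$ ($Q = 2 + 3 = 5$)
$W{\left(s \right)} = 4$
$\left(k{\left(-7 \right)} + W{\left(-9 \right)}\right) \left(Q y - 9\right) = \left(\left(-1 - -7\right) + 4\right) \left(5 \left(-10\right) - 9\right) = \left(\left(-1 + 7\right) + 4\right) \left(-50 - 9\right) = \left(6 + 4\right) \left(-59\right) = 10 \left(-59\right) = -590$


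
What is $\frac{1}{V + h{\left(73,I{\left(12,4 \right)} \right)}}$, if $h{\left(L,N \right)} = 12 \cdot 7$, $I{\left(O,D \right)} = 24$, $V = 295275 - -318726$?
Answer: $\frac{1}{614085} \approx 1.6284 \cdot 10^{-6}$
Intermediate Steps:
$V = 614001$ ($V = 295275 + 318726 = 614001$)
$h{\left(L,N \right)} = 84$
$\frac{1}{V + h{\left(73,I{\left(12,4 \right)} \right)}} = \frac{1}{614001 + 84} = \frac{1}{614085}$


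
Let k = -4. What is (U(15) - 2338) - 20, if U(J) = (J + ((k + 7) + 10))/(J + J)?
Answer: -35356/15 ≈ -2357.1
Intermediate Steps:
U(J) = (13 + J)/(2*J) (U(J) = (J + ((-4 + 7) + 10))/(J + J) = (J + (3 + 10))/((2*J)) = (J + 13)*(1/(2*J)) = (13 + J)*(1/(2*J)) = (13 + J)/(2*J))
(U(15) - 2338) - 20 = ((½)*(13 + 15)/15 - 2338) - 20 = ((½)*(1/15)*28 - 2338) - 20 = (14/15 - 2338) - 20 = -35056/15 - 20 = -35356/15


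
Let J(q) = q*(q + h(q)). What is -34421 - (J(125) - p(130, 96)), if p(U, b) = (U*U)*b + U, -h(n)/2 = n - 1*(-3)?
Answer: 1604484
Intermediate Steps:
h(n) = -6 - 2*n (h(n) = -2*(n - 1*(-3)) = -2*(n + 3) = -2*(3 + n) = -6 - 2*n)
J(q) = q*(-6 - q) (J(q) = q*(q + (-6 - 2*q)) = q*(-6 - q))
p(U, b) = U + b*U² (p(U, b) = U²*b + U = b*U² + U = U + b*U²)
-34421 - (J(125) - p(130, 96)) = -34421 - (125*(-6 - 1*125) - 130*(1 + 130*96)) = -34421 - (125*(-6 - 125) - 130*(1 + 12480)) = -34421 - (125*(-131) - 130*12481) = -34421 - (-16375 - 1*1622530) = -34421 - (-16375 - 1622530) = -34421 - 1*(-1638905) = -34421 + 1638905 = 1604484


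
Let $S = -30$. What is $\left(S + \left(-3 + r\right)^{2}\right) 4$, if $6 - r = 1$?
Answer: $-104$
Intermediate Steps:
$r = 5$ ($r = 6 - 1 = 5$)
$\left(S + \left(-3 + r\right)^{2}\right) 4 = \left(-30 + \left(-3 + 5\right)^{2}\right) 4 = \left(-30 + 2^{2}\right) 4 = \left(-30 + 4\right) 4 = \left(-26\right) 4 = -104$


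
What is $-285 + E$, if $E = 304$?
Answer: $19$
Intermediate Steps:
$-285 + E = -285 + 304 = 19$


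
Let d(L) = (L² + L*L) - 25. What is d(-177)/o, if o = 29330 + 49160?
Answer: 62633/78490 ≈ 0.79797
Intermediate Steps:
o = 78490
d(L) = -25 + 2*L² (d(L) = (L² + L²) - 25 = 2*L² - 25 = -25 + 2*L²)
d(-177)/o = (-25 + 2*(-177)²)/78490 = (-25 + 2*31329)*(1/78490) = (-25 + 62658)*(1/78490) = 62633*(1/78490) = 62633/78490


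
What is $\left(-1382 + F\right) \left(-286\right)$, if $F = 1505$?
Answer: $-35178$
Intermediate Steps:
$\left(-1382 + F\right) \left(-286\right) = \left(-1382 + 1505\right) \left(-286\right) = 123 \left(-286\right) = -35178$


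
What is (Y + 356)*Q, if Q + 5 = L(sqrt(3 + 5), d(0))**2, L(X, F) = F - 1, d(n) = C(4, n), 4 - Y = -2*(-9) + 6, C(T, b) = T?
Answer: 1344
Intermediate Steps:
Y = -20 (Y = 4 - (-2*(-9) + 6) = 4 - (18 + 6) = 4 - 1*24 = 4 - 24 = -20)
d(n) = 4
L(X, F) = -1 + F
Q = 4 (Q = -5 + (-1 + 4)**2 = -5 + 3**2 = -5 + 9 = 4)
(Y + 356)*Q = (-20 + 356)*4 = 336*4 = 1344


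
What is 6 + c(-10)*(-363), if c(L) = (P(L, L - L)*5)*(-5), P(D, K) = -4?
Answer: -36294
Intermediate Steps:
c(L) = 100 (c(L) = -4*5*(-5) = -20*(-5) = 100)
6 + c(-10)*(-363) = 6 + 100*(-363) = 6 - 36300 = -36294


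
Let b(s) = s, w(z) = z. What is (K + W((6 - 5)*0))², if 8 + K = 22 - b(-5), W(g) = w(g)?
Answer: 361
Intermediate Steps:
W(g) = g
K = 19 (K = -8 + (22 - 1*(-5)) = -8 + (22 + 5) = -8 + 27 = 19)
(K + W((6 - 5)*0))² = (19 + (6 - 5)*0)² = (19 + 1*0)² = (19 + 0)² = 19² = 361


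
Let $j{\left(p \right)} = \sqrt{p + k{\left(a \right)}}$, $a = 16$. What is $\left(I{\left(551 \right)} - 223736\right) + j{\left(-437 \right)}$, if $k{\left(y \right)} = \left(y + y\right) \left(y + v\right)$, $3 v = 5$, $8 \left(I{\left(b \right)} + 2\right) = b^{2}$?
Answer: $- \frac{1486303}{8} + \frac{\sqrt{1155}}{3} \approx -1.8578 \cdot 10^{5}$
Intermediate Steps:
$I{\left(b \right)} = -2 + \frac{b^{2}}{8}$
$v = \frac{5}{3}$ ($v = \frac{1}{3} \cdot 5 = \frac{5}{3} \approx 1.6667$)
$k{\left(y \right)} = 2 y \left(\frac{5}{3} + y\right)$ ($k{\left(y \right)} = \left(y + y\right) \left(y + \frac{5}{3}\right) = 2 y \left(\frac{5}{3} + y\right)$)
$j{\left(p \right)} = \sqrt{\frac{1696}{3} + p}$ ($j{\left(p \right)} = \sqrt{p + \frac{2}{3} \cdot 16 \left(5 + 3 \cdot 16\right)} = \sqrt{p + \frac{2}{3} \cdot 16 \left(5 + 48\right)} = \sqrt{p + \frac{2}{3} \cdot 16 \cdot 53} = \sqrt{p + \frac{1696}{3}} = \sqrt{\frac{1696}{3} + p}$)
$\left(I{\left(551 \right)} - 223736\right) + j{\left(-437 \right)} = \left(\left(-2 + \frac{551^{2}}{8}\right) - 223736\right) + \frac{\sqrt{5088 + 9 \left(-437\right)}}{3} = \left(\left(-2 + \frac{1}{8} \cdot 303601\right) - 223736\right) + \frac{\sqrt{5088 - 3933}}{3} = \left(\left(-2 + \frac{303601}{8}\right) - 223736\right) + \frac{\sqrt{1155}}{3} = \left(\frac{303585}{8} - 223736\right) + \frac{\sqrt{1155}}{3} = - \frac{1486303}{8} + \frac{\sqrt{1155}}{3}$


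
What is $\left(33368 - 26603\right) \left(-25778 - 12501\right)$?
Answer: $-258957435$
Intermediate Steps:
$\left(33368 - 26603\right) \left(-25778 - 12501\right) = 6765 \left(-38279\right) = -258957435$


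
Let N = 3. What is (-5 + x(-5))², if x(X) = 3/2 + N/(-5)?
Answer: 1681/100 ≈ 16.810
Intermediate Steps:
x(X) = 9/10 (x(X) = 3/2 + 3/(-5) = 3*(½) + 3*(-⅕) = 3/2 - ⅗ = 9/10)
(-5 + x(-5))² = (-5 + 9/10)² = (-41/10)² = 1681/100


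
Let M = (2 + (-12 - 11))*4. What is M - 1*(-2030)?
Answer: 1946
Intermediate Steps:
M = -84 (M = (2 - 23)*4 = -21*4 = -84)
M - 1*(-2030) = -84 - 1*(-2030) = -84 + 2030 = 1946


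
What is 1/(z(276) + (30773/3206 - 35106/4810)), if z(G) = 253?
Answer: 7710430/1968472937 ≈ 0.0039170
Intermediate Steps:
1/(z(276) + (30773/3206 - 35106/4810)) = 1/(253 + (30773/3206 - 35106/4810)) = 1/(253 + (30773*(1/3206) - 35106*1/4810)) = 1/(253 + (30773/3206 - 17553/2405)) = 1/(253 + 17734147/7710430) = 1/(1968472937/7710430) = 7710430/1968472937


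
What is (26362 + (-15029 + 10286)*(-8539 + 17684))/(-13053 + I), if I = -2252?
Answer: 43348373/15305 ≈ 2832.3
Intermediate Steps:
(26362 + (-15029 + 10286)*(-8539 + 17684))/(-13053 + I) = (26362 + (-15029 + 10286)*(-8539 + 17684))/(-13053 - 2252) = (26362 - 4743*9145)/(-15305) = (26362 - 43374735)*(-1/15305) = -43348373*(-1/15305) = 43348373/15305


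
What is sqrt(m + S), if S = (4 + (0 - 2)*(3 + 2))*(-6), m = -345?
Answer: I*sqrt(309) ≈ 17.578*I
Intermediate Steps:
S = 36 (S = (4 - 2*5)*(-6) = (4 - 10)*(-6) = -6*(-6) = 36)
sqrt(m + S) = sqrt(-345 + 36) = sqrt(-309) = I*sqrt(309)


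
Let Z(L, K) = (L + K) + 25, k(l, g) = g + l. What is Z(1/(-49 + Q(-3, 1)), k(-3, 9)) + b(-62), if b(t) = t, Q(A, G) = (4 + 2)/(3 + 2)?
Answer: -7414/239 ≈ -31.021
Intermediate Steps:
Q(A, G) = 6/5
Z(L, K) = 25 + K + L (Z(L, K) = (K + L) + 25 = 25 + K + L)
Z(1/(-49 + Q(-3, 1)), k(-3, 9)) + b(-62) = (25 + (9 - 3) + 1/(-49 + 6/5)) - 62 = (25 + 6 + 1/(-239/5)) - 62 = (25 + 6 - 5/239) - 62 = 7404/239 - 62 = -7414/239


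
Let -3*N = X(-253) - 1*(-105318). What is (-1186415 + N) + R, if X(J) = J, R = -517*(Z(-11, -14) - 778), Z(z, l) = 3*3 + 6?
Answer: -2480897/3 ≈ -8.2697e+5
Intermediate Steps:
Z(z, l) = 15 (Z(z, l) = 9 + 6 = 15)
R = 394471 (R = -517*(15 - 778) = -517*(-763) = 394471)
N = -105065/3 (N = -(-253 - 1*(-105318))/3 = -(-253 + 105318)/3 = -1/3*105065 = -105065/3 ≈ -35022.)
(-1186415 + N) + R = (-1186415 - 105065/3) + 394471 = -3664310/3 + 394471 = -2480897/3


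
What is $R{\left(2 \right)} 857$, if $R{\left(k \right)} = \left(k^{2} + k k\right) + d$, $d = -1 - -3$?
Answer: $8570$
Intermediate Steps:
$d = 2$ ($d = -1 + 3 = 2$)
$R{\left(k \right)} = 2 + 2 k^{2}$ ($R{\left(k \right)} = \left(k^{2} + k k\right) + 2 = \left(k^{2} + k^{2}\right) + 2 = 2 k^{2} + 2 = 2 + 2 k^{2}$)
$R{\left(2 \right)} 857 = \left(2 + 2 \cdot 2^{2}\right) 857 = \left(2 + 2 \cdot 4\right) 857 = \left(2 + 8\right) 857 = 10 \cdot 857 = 8570$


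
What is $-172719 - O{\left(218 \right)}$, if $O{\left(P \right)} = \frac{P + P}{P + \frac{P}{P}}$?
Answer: $- \frac{37825897}{219} \approx -1.7272 \cdot 10^{5}$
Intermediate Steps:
$O{\left(P \right)} = \frac{2 P}{1 + P}$ ($O{\left(P \right)} = \frac{2 P}{P + 1} = \frac{2 P}{1 + P}$)
$-172719 - O{\left(218 \right)} = -172719 - 2 \cdot 218 \frac{1}{1 + 218} = -172719 - 2 \cdot 218 \cdot \frac{1}{219} = -172719 - \frac{436}{219} = - \frac{37825897}{219}$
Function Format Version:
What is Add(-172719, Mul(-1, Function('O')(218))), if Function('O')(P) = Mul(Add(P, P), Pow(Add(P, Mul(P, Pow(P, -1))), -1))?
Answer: Rational(-37825897, 219) ≈ -1.7272e+5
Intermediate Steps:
Function('O')(P) = Mul(2, P, Pow(Add(1, P), -1)) (Function('O')(P) = Mul(Mul(2, P), Pow(Add(P, 1), -1)) = Mul(Mul(2, P), Pow(Add(1, P), -1)) = Mul(2, P, Pow(Add(1, P), -1)))
Add(-172719, Mul(-1, Function('O')(218))) = Add(-172719, Mul(-1, Mul(2, 218, Pow(Add(1, 218), -1)))) = Add(-172719, Mul(-1, Mul(2, 218, Pow(219, -1)))) = Add(-172719, Mul(-1, Mul(2, 218, Rational(1, 219)))) = Add(-172719, Mul(-1, Rational(436, 219))) = Add(-172719, Rational(-436, 219)) = Rational(-37825897, 219)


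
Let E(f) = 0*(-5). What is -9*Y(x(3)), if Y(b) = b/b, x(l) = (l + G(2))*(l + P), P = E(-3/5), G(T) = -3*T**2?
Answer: -9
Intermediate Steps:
E(f) = 0
P = 0
x(l) = l*(-12 + l) (x(l) = (l - 3*2**2)*(l + 0) = (l - 3*4)*l = (l - 12)*l = (-12 + l)*l = l*(-12 + l))
Y(b) = 1
-9*Y(x(3)) = -9*1 = -9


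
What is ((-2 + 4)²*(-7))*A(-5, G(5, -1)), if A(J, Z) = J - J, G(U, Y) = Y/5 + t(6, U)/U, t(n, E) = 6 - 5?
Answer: 0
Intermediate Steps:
t(n, E) = 1
G(U, Y) = 1/U + Y/5 (G(U, Y) = Y/5 + 1/U = 1/U + Y/5)
A(J, Z) = 0
((-2 + 4)²*(-7))*A(-5, G(5, -1)) = ((-2 + 4)²*(-7))*0 = (2²*(-7))*0 = (4*(-7))*0 = -28*0 = 0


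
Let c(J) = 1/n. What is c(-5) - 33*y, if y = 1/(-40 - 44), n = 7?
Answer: 15/28 ≈ 0.53571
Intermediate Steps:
y = -1/84 (y = 1/(-84) = -1/84 ≈ -0.011905)
c(J) = ⅐ (c(J) = 1/7 = ⅐)
c(-5) - 33*y = ⅐ - 33*(-1/84) = ⅐ + 11/28 = 15/28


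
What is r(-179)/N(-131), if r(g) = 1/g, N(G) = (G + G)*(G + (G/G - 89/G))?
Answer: -1/6064878 ≈ -1.6488e-7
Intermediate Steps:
N(G) = 2*G*(1 + G - 89/G) (N(G) = (2*G)*(G + (1 - 89/G)) = (2*G)*(1 + G - 89/G) = 2*G*(1 + G - 89/G))
r(-179)/N(-131) = 1/((-179)*(-178 + 2*(-131) + 2*(-131)**2)) = -1/(179*(-178 - 262 + 2*17161)) = -1/(179*(-178 - 262 + 34322)) = -1/179/33882 = -1/179*1/33882 = -1/6064878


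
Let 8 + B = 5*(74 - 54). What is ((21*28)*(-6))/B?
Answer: -882/23 ≈ -38.348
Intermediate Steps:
B = 92 (B = -8 + 5*(74 - 54) = -8 + 5*20 = -8 + 100 = 92)
((21*28)*(-6))/B = ((21*28)*(-6))/92 = (588*(-6))*(1/92) = -3528*1/92 = -882/23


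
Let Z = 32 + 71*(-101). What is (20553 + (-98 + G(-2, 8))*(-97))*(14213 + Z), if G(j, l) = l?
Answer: 207147942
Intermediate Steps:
Z = -7139 (Z = 32 - 7171 = -7139)
(20553 + (-98 + G(-2, 8))*(-97))*(14213 + Z) = (20553 + (-98 + 8)*(-97))*(14213 - 7139) = (20553 - 90*(-97))*7074 = (20553 + 8730)*7074 = 29283*7074 = 207147942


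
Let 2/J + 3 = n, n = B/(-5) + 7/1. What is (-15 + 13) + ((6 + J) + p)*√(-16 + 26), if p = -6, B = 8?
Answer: -2 + 5*√10/6 ≈ 0.63523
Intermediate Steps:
n = 27/5 (n = 8/(-5) + 7/1 = 8*(-⅕) + 7*1 = -8/5 + 7 = 27/5 ≈ 5.4000)
J = ⅚ (J = 2/(-3 + 27/5) = 2/(12/5) = 2*(5/12) = ⅚ ≈ 0.83333)
(-15 + 13) + ((6 + J) + p)*√(-16 + 26) = (-15 + 13) + ((6 + ⅚) - 6)*√(-16 + 26) = -2 + (41/6 - 6)*√10 = -2 + 5*√10/6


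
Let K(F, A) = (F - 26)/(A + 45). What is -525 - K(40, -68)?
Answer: -12061/23 ≈ -524.39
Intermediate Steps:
K(F, A) = (-26 + F)/(45 + A)
-525 - K(40, -68) = -525 - (-26 + 40)/(45 - 68) = -525 - 14/(-23) = -525 - (-1)*14/23 = -525 - 1*(-14/23) = -525 + 14/23 = -12061/23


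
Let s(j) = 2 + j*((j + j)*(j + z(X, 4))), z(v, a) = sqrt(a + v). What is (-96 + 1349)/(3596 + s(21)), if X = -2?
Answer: 70705/1244231 - 11277*sqrt(2)/4976924 ≈ 0.053622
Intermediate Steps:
s(j) = 2 + 2*j**2*(j + sqrt(2)) (s(j) = 2 + j*((j + j)*(j + sqrt(4 - 2))) = 2 + j*((2*j)*(j + sqrt(2))) = 2 + j*(2*j*(j + sqrt(2))) = 2 + 2*j**2*(j + sqrt(2)))
(-96 + 1349)/(3596 + s(21)) = (-96 + 1349)/(3596 + (2 + 2*21**3 + 2*sqrt(2)*21**2)) = 1253/(3596 + (2 + 2*9261 + 2*sqrt(2)*441)) = 1253/(3596 + (2 + 18522 + 882*sqrt(2))) = 1253/(3596 + (18524 + 882*sqrt(2))) = 1253/(22120 + 882*sqrt(2))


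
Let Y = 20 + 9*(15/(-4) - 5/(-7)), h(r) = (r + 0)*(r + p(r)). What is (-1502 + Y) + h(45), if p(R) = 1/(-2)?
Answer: 13809/28 ≈ 493.18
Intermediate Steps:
p(R) = -½
h(r) = r*(-½ + r) (h(r) = (r + 0)*(r - ½) = r*(-½ + r))
Y = -205/28 (Y = 20 + 9*(15*(-¼) - 5*(-⅐)) = 20 + 9*(-15/4 + 5/7) = 20 + 9*(-85/28) = 20 - 765/28 = -205/28 ≈ -7.3214)
(-1502 + Y) + h(45) = (-1502 - 205/28) + 45*(-½ + 45) = -42261/28 + 45*(89/2) = -42261/28 + 4005/2 = 13809/28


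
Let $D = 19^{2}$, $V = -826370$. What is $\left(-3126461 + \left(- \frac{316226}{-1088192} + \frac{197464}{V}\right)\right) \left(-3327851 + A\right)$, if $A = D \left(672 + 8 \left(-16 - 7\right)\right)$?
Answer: $\frac{2215213643189444494796541}{224812305760} \approx 9.8536 \cdot 10^{12}$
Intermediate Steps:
$D = 361$
$A = 176168$ ($A = 361 \left(672 + 8 \left(-16 - 7\right)\right) = 361 \left(672 + 8 \left(-23\right)\right) = 361 \left(672 - 184\right) = 361 \cdot 488 = 176168$)
$\left(-3126461 + \left(- \frac{316226}{-1088192} + \frac{197464}{V}\right)\right) \left(-3327851 + A\right) = \left(-3126461 + \left(- \frac{316226}{-1088192} + \frac{197464}{-826370}\right)\right) \left(-3327851 + 176168\right) = \left(-3126461 + \left(\left(-316226\right) \left(- \frac{1}{1088192}\right) + 197464 \left(- \frac{1}{826370}\right)\right)\right) \left(-3151683\right) = \left(-3126461 + \left(\frac{158113}{544096} - \frac{98732}{413185}\right)\right) \left(-3151683\right) = \left(-3126461 + \frac{11610233633}{224812305760}\right) \left(-3151683\right) = \left(- \frac{702866894668481727}{224812305760}\right) \left(-3151683\right) = \frac{2215213643189444494796541}{224812305760}$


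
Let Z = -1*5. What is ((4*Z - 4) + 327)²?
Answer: 91809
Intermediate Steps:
Z = -5
((4*Z - 4) + 327)² = ((4*(-5) - 4) + 327)² = ((-20 - 4) + 327)² = (-24 + 327)² = 303² = 91809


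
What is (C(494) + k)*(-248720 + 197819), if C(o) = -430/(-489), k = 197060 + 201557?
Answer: -3307277934281/163 ≈ -2.0290e+10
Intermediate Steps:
k = 398617
C(o) = 430/489 (C(o) = -430*(-1/489) = 430/489)
(C(494) + k)*(-248720 + 197819) = (430/489 + 398617)*(-248720 + 197819) = (194924143/489)*(-50901) = -3307277934281/163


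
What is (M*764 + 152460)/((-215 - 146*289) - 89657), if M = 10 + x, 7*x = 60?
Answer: -583270/462231 ≈ -1.2619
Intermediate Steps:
x = 60/7 (x = (⅐)*60 = 60/7 ≈ 8.5714)
M = 130/7 (M = 10 + 60/7 = 130/7 ≈ 18.571)
(M*764 + 152460)/((-215 - 146*289) - 89657) = ((130/7)*764 + 152460)/((-215 - 146*289) - 89657) = (99320/7 + 152460)/((-215 - 42194) - 89657) = 1166540/(7*(-42409 - 89657)) = (1166540/7)/(-132066) = (1166540/7)*(-1/132066) = -583270/462231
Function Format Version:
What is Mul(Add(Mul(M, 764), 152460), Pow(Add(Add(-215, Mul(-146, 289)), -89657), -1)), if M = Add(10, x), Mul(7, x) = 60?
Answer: Rational(-583270, 462231) ≈ -1.2619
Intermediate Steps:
x = Rational(60, 7) (x = Mul(Rational(1, 7), 60) = Rational(60, 7) ≈ 8.5714)
M = Rational(130, 7) (M = Add(10, Rational(60, 7)) = Rational(130, 7) ≈ 18.571)
Mul(Add(Mul(M, 764), 152460), Pow(Add(Add(-215, Mul(-146, 289)), -89657), -1)) = Mul(Add(Mul(Rational(130, 7), 764), 152460), Pow(Add(Add(-215, Mul(-146, 289)), -89657), -1)) = Mul(Add(Rational(99320, 7), 152460), Pow(Add(Add(-215, -42194), -89657), -1)) = Mul(Rational(1166540, 7), Pow(Add(-42409, -89657), -1)) = Mul(Rational(1166540, 7), Pow(-132066, -1)) = Mul(Rational(1166540, 7), Rational(-1, 132066)) = Rational(-583270, 462231)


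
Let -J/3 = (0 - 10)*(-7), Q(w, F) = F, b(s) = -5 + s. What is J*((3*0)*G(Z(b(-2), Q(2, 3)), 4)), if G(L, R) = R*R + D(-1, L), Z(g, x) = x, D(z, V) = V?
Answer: 0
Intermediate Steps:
G(L, R) = L + R**2 (G(L, R) = R*R + L = R**2 + L = L + R**2)
J = -210 (J = -3*(0 - 10)*(-7) = -(-30)*(-7) = -3*70 = -210)
J*((3*0)*G(Z(b(-2), Q(2, 3)), 4)) = -210*3*0*(3 + 4**2) = -0*(3 + 16) = -0*19 = -210*0 = 0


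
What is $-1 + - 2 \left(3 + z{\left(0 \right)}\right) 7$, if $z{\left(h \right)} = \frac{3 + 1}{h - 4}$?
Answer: $-29$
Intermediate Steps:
$z{\left(h \right)} = \frac{4}{-4 + h}$
$-1 + - 2 \left(3 + z{\left(0 \right)}\right) 7 = -1 + - 2 \left(3 + \frac{4}{-4 + 0}\right) 7 = -1 + - 2 \left(3 + \frac{4}{-4}\right) 7 = -1 + - 2 \left(3 + 4 \left(- \frac{1}{4}\right)\right) 7 = -1 + - 2 \left(3 - 1\right) 7 = -1 + \left(-2\right) 2 \cdot 7 = -1 - 28 = -29$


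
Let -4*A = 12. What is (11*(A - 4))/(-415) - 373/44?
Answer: -151407/18260 ≈ -8.2917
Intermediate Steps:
A = -3 (A = -¼*12 = -3)
(11*(A - 4))/(-415) - 373/44 = (11*(-3 - 4))/(-415) - 373/44 = (11*(-7))*(-1/415) - 373*1/44 = -77*(-1/415) - 373/44 = 77/415 - 373/44 = -151407/18260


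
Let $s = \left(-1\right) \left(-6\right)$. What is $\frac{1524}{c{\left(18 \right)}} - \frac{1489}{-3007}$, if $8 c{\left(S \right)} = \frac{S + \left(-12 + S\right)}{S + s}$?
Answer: $\frac{36662833}{3007} \approx 12193.0$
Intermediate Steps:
$s = 6$
$c{\left(S \right)} = \frac{-12 + 2 S}{8 \left(6 + S\right)}$ ($c{\left(S \right)} = \frac{\left(S + \left(-12 + S\right)\right) \frac{1}{S + 6}}{8} = \frac{\left(-12 + 2 S\right) \frac{1}{6 + S}}{8} = \frac{\frac{1}{6 + S} \left(-12 + 2 S\right)}{8} = \frac{-12 + 2 S}{8 \left(6 + S\right)}$)
$\frac{1524}{c{\left(18 \right)}} - \frac{1489}{-3007} = \frac{1524}{\frac{1}{4} \frac{1}{6 + 18} \left(-6 + 18\right)} - \frac{1489}{-3007} = \frac{1524}{\frac{1}{4} \cdot \frac{1}{24} \cdot 12} - - \frac{1489}{3007} = \frac{1524}{\frac{1}{4} \cdot \frac{1}{24} \cdot 12} + \frac{1489}{3007} = 1524 \frac{1}{\frac{1}{8}} + \frac{1489}{3007} = 1524 \cdot 8 + \frac{1489}{3007} = 12192 + \frac{1489}{3007} = \frac{36662833}{3007}$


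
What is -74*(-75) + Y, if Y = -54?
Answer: 5496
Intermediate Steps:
-74*(-75) + Y = -74*(-75) - 54 = 5550 - 54 = 5496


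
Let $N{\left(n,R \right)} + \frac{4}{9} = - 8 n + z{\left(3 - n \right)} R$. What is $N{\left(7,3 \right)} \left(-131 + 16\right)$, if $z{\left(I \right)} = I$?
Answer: $\frac{70840}{9} \approx 7871.1$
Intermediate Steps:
$N{\left(n,R \right)} = - \frac{4}{9} - 8 n + R \left(3 - n\right)$ ($N{\left(n,R \right)} = - \frac{4}{9} + \left(- 8 n + \left(3 - n\right) R\right) = - \frac{4}{9} + \left(- 8 n + R \left(3 - n\right)\right) = - \frac{4}{9} - 8 n + R \left(3 - n\right)$)
$N{\left(7,3 \right)} \left(-131 + 16\right) = \left(- \frac{4}{9} - 56 + 3 \cdot 3 - 3 \cdot 7\right) \left(-131 + 16\right) = \left(- \frac{4}{9} - 56 + 9 - 21\right) \left(-115\right) = \left(- \frac{616}{9}\right) \left(-115\right) = \frac{70840}{9}$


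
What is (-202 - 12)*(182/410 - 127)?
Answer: 5552016/205 ≈ 27083.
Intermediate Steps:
(-202 - 12)*(182/410 - 127) = -214*(182*(1/410) - 127) = -214*(91/205 - 127) = -214*(-25944/205) = 5552016/205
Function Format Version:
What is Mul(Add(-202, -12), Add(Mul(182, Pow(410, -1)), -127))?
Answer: Rational(5552016, 205) ≈ 27083.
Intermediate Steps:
Mul(Add(-202, -12), Add(Mul(182, Pow(410, -1)), -127)) = Mul(-214, Add(Mul(182, Rational(1, 410)), -127)) = Mul(-214, Add(Rational(91, 205), -127)) = Mul(-214, Rational(-25944, 205)) = Rational(5552016, 205)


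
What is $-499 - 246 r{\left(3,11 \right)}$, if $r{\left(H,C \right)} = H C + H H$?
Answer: $-10831$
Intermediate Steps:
$r{\left(H,C \right)} = H^{2} + C H$ ($r{\left(H,C \right)} = C H + H^{2} = H^{2} + C H$)
$-499 - 246 r{\left(3,11 \right)} = -499 - 246 \cdot 3 \left(11 + 3\right) = -499 - 246 \cdot 3 \cdot 14 = -499 - 10332 = -10831$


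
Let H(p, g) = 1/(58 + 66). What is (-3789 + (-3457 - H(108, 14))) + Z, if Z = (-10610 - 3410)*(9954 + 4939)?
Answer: -25892081145/124 ≈ -2.0881e+8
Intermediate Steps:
H(p, g) = 1/124
Z = -208799860 (Z = -14020*14893 = -208799860)
(-3789 + (-3457 - H(108, 14))) + Z = (-3789 + (-3457 - 1*1/124)) - 208799860 = (-3789 + (-3457 - 1/124)) - 208799860 = (-3789 - 428669/124) - 208799860 = -898505/124 - 208799860 = -25892081145/124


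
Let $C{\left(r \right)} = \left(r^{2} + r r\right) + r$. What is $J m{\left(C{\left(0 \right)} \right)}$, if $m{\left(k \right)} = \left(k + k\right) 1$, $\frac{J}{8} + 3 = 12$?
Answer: $0$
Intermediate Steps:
$J = 72$ ($J = -24 + 8 \cdot 12 = -24 + 96 = 72$)
$C{\left(r \right)} = r + 2 r^{2}$ ($C{\left(r \right)} = \left(r^{2} + r^{2}\right) + r = 2 r^{2} + r = r + 2 r^{2}$)
$m{\left(k \right)} = 2 k$ ($m{\left(k \right)} = 2 k 1 = 2 k$)
$J m{\left(C{\left(0 \right)} \right)} = 72 \cdot 2 \cdot 0 \left(1 + 2 \cdot 0\right) = 72 \cdot 2 \cdot 0 \left(1 + 0\right) = 72 \cdot 2 \cdot 0 \cdot 1 = 72 \cdot 2 \cdot 0 = 72 \cdot 0 = 0$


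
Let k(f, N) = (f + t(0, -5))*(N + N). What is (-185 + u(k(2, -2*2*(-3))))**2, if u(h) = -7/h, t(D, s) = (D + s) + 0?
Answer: 177235969/5184 ≈ 34189.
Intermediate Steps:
t(D, s) = D + s
k(f, N) = 2*N*(-5 + f) (k(f, N) = (f + (0 - 5))*(N + N) = (f - 5)*(2*N) = (-5 + f)*(2*N) = 2*N*(-5 + f))
(-185 + u(k(2, -2*2*(-3))))**2 = (-185 - 7*1/(24*(-5 + 2)))**2 = (-185 - 7/(2*(-4*(-3))*(-3)))**2 = (-185 - 7/(2*12*(-3)))**2 = (-185 - 7/(-72))**2 = (-185 - 7*(-1/72))**2 = (-185 + 7/72)**2 = (-13313/72)**2 = 177235969/5184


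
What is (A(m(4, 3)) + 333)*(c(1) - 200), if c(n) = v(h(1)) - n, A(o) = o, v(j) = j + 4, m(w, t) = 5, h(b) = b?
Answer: -66248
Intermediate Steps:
v(j) = 4 + j
c(n) = 5 - n (c(n) = (4 + 1) - n = 5 - n)
(A(m(4, 3)) + 333)*(c(1) - 200) = (5 + 333)*((5 - 1*1) - 200) = 338*((5 - 1) - 200) = 338*(4 - 200) = 338*(-196) = -66248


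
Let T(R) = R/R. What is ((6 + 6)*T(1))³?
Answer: 1728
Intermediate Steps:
T(R) = 1
((6 + 6)*T(1))³ = ((6 + 6)*1)³ = (12*1)³ = 12³ = 1728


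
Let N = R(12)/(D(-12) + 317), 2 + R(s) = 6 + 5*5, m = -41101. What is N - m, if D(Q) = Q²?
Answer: 18947590/461 ≈ 41101.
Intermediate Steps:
R(s) = 29 (R(s) = -2 + (6 + 5*5) = -2 + (6 + 25) = -2 + 31 = 29)
N = 29/461 (N = 29/((-12)² + 317) = 29/(144 + 317) = 29/461 ≈ 0.062907)
N - m = 29/461 - 1*(-41101) = 29/461 + 41101 = 18947590/461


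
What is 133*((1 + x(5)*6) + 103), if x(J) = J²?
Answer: 33782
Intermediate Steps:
133*((1 + x(5)*6) + 103) = 133*((1 + 5²*6) + 103) = 133*((1 + 25*6) + 103) = 133*((1 + 150) + 103) = 133*(151 + 103) = 133*254 = 33782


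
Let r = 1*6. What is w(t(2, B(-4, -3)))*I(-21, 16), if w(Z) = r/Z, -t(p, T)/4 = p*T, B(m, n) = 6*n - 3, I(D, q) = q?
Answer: 4/7 ≈ 0.57143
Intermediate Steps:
r = 6
B(m, n) = -3 + 6*n
t(p, T) = -4*T*p (t(p, T) = -4*p*T = -4*T*p)
w(Z) = 6/Z
w(t(2, B(-4, -3)))*I(-21, 16) = (6/((-4*(-3 + 6*(-3))*2)))*16 = (6/((-4*(-3 - 18)*2)))*16 = (6/((-4*(-21)*2)))*16 = (6/168)*16 = (6*(1/168))*16 = (1/28)*16 = 4/7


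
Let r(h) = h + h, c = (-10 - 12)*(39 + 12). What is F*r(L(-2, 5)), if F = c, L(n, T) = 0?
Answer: 0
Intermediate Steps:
c = -1122 (c = -22*51 = -1122)
F = -1122
r(h) = 2*h
F*r(L(-2, 5)) = -2244*0 = -1122*0 = 0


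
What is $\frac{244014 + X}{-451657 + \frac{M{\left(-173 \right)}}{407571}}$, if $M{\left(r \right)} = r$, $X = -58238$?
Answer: $- \frac{9464613762}{23010286915} \approx -0.41132$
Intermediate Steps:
$\frac{244014 + X}{-451657 + \frac{M{\left(-173 \right)}}{407571}} = \frac{244014 - 58238}{-451657 - \frac{173}{407571}} = \frac{185776}{-451657 - \frac{173}{407571}} = \frac{185776}{- \frac{184082295320}{407571}} = 185776 \left(- \frac{407571}{184082295320}\right) = - \frac{9464613762}{23010286915}$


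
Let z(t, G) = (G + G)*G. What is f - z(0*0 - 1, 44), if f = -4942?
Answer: -8814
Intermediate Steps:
z(t, G) = 2*G² (z(t, G) = (2*G)*G = 2*G²)
f - z(0*0 - 1, 44) = -4942 - 2*44² = -4942 - 2*1936 = -4942 - 1*3872 = -4942 - 3872 = -8814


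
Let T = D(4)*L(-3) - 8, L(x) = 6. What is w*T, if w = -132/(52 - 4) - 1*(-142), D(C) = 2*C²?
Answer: 25622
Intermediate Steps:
T = 184 (T = (2*4²)*6 - 8 = (2*16)*6 - 8 = 32*6 - 8 = 192 - 8 = 184)
w = 557/4 (w = -132/48 + 142 = -132*1/48 + 142 = -11/4 + 142 = 557/4 ≈ 139.25)
w*T = (557/4)*184 = 25622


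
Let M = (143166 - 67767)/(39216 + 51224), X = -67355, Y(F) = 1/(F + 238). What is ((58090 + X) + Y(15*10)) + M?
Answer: -81271543887/8772680 ≈ -9264.2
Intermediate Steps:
Y(F) = 1/(238 + F)
M = 75399/90440 ≈ 0.83369
((58090 + X) + Y(15*10)) + M = ((58090 - 67355) + 1/(238 + 15*10)) + 75399/90440 = (-9265 + 1/(238 + 150)) + 75399/90440 = (-9265 + 1/388) + 75399/90440 = -3594819/388 + 75399/90440 = -81271543887/8772680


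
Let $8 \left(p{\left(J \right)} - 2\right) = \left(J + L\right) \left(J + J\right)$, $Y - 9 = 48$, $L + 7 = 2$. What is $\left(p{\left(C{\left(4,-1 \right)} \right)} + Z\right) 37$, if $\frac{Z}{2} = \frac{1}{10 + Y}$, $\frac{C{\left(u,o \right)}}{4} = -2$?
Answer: $\frac{69486}{67} \approx 1037.1$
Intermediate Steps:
$L = -5$ ($L = -7 + 2 = -5$)
$C{\left(u,o \right)} = -8$ ($C{\left(u,o \right)} = 4 \left(-2\right) = -8$)
$Y = 57$ ($Y = 9 + 48 = 57$)
$Z = \frac{2}{67}$ ($Z = \frac{2}{10 + 57} = \frac{2}{67} \approx 0.029851$)
$p{\left(J \right)} = 2 + \frac{J \left(-5 + J\right)}{4}$ ($p{\left(J \right)} = 2 + \frac{\left(J - 5\right) \left(J + J\right)}{8} = 2 + \frac{\left(-5 + J\right) 2 J}{8} = 2 + \frac{2 J \left(-5 + J\right)}{8} = 2 + \frac{J \left(-5 + J\right)}{4}$)
$\left(p{\left(C{\left(4,-1 \right)} \right)} + Z\right) 37 = \left(\left(2 - -10 + \frac{\left(-8\right)^{2}}{4}\right) + \frac{2}{67}\right) 37 = \left(\left(2 + 10 + \frac{1}{4} \cdot 64\right) + \frac{2}{67}\right) 37 = \left(\left(2 + 10 + 16\right) + \frac{2}{67}\right) 37 = \left(28 + \frac{2}{67}\right) 37 = \frac{1878}{67} \cdot 37 = \frac{69486}{67}$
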